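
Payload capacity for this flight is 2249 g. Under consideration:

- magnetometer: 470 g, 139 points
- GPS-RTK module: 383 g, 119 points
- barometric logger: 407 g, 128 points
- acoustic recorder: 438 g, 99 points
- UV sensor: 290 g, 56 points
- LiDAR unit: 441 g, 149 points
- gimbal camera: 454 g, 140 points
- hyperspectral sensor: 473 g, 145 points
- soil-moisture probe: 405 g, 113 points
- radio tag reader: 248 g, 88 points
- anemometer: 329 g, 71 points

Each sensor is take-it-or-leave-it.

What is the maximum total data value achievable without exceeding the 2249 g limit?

701

Taking the top-ratio sensors first gives GPS-RTK module + barometric logger + UV sensor + LiDAR unit + gimbal camera + radio tag reader for 680 (2223 g).
Reworking the packing: magnetometer + barometric logger + LiDAR unit + gimbal camera + hyperspectral sensor uses 2245 g and improves the total to 701.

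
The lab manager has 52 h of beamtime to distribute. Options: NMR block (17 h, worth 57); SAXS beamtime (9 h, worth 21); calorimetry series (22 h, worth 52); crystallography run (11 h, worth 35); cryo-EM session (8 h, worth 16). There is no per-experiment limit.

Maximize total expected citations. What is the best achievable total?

171

The ratio ordering already packs tightly: 3×NMR block, 51 h, 171.
That's the maximum — no swap from here does better than 171.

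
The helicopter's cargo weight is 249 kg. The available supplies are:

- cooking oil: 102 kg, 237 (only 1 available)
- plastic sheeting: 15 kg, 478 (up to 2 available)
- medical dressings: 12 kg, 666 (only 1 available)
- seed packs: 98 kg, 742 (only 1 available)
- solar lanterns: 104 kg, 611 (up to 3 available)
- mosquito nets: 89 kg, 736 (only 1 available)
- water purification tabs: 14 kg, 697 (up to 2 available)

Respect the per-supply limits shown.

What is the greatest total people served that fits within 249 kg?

4016

A density-first pass picks 2×plastic sheeting + medical dressings + mosquito nets + 2×water purification tabs — 3752 at 159 kg.
The 15 kg tied up in plastic sheeting is better spent on seed packs — total rises to 4016 (242 kg).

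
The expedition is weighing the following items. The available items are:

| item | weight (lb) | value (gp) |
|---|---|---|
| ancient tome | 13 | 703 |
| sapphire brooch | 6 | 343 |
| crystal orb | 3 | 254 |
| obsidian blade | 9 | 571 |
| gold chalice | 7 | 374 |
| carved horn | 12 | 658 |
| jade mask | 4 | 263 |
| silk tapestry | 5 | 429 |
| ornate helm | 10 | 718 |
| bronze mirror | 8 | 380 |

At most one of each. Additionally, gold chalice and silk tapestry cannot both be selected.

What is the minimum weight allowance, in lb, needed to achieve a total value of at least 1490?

21

Look for the lowest-weight combination reaching 1490.
crystal orb + obsidian blade + jade mask + silk tapestry reaches 1517 using 21 lb.
Any bundle with less than 21 lb falls short of 1490.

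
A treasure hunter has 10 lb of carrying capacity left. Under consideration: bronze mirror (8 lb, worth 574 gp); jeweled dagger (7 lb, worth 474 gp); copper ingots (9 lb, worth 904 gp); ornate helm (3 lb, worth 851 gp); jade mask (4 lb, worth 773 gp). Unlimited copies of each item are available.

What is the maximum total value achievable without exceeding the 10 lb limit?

2553

Ranking by ratio (value/lb): ornate helm 283.67, jade mask 193.25, copper ingots 100.44, bronze mirror 71.75.
Best packing: 3×ornate helm — 9 lb, 2553 total.
The spare 1 lb is too small for any remaining item, and no exchange beats 2553.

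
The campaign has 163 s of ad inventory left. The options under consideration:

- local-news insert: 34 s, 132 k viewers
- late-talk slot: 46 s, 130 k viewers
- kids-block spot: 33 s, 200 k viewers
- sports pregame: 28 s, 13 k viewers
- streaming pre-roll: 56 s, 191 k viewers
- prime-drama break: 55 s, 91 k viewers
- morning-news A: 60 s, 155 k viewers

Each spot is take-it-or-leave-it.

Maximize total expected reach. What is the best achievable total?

The ratio heuristic lands on local-news insert + kids-block spot + sports pregame + streaming pre-roll (536) but leaves 12 s idle.
Dropping local-news insert and sports pregame frees 62 s; slotting in morning-news A (60 s) lifts the total to 546 at 149 s.

546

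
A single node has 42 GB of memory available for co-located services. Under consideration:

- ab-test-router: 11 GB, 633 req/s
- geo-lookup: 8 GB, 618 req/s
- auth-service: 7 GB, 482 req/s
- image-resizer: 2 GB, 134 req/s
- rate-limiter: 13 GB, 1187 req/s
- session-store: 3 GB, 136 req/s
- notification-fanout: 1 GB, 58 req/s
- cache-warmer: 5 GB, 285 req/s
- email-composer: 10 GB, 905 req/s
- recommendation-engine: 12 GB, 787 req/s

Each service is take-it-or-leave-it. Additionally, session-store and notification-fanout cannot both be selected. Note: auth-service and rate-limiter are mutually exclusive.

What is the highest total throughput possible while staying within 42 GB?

3343

Taking ab-test-router + geo-lookup + rate-limiter + email-composer: 42 GB used, 3343 in throughput.
Runner-up image-resizer + rate-limiter + cache-warmer + email-composer + recommendation-engine tops out at 3298.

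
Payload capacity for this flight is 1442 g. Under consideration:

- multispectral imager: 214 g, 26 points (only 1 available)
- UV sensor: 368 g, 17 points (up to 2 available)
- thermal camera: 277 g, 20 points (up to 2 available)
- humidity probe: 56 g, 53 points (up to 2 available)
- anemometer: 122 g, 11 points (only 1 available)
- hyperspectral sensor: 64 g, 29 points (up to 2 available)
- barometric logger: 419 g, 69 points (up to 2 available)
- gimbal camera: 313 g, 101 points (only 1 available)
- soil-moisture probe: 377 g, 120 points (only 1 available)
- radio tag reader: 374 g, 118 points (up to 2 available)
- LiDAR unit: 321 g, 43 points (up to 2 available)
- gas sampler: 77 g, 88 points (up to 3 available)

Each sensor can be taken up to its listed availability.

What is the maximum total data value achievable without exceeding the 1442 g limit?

Taking the top-ratio sensors first gives multispectral imager + 2×humidity probe + 2×hyperspectral sensor + gimbal camera + soil-moisture probe + 3×gas sampler for 675 (1375 g).
The 342 g tied up in multispectral imager and 2×hyperspectral sensor is better spent on radio tag reader — total rises to 709 (1407 g).

709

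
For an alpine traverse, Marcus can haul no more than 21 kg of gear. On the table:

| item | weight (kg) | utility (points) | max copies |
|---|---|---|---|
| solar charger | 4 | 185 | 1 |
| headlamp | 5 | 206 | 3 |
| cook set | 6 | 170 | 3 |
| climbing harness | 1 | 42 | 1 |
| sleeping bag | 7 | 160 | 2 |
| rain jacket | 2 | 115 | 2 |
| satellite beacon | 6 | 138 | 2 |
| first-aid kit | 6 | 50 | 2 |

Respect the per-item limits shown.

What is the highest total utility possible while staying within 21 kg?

918

Ranking by ratio (utility/kg): rain jacket 57.50, solar charger 46.25, climbing harness 42.00.
A density-first pass picks solar charger + 2×headlamp + climbing harness + 2×rain jacket — 869 at 19 kg.
Replace climbing harness and rain jacket with headlamp: the trade gains 49 net, giving 918 at 21 kg.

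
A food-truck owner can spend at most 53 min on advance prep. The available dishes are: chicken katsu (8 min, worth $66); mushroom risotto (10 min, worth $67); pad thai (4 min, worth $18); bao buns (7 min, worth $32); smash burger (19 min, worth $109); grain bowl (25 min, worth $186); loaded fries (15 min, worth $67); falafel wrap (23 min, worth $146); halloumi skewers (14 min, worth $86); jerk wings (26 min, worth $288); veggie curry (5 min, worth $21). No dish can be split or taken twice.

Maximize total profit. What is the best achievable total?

474

A density-first pass picks chicken katsu + mushroom risotto + bao buns + jerk wings — 453 at 51 min.
Replace chicken katsu and mushroom risotto and bao buns with grain bowl: the trade gains 21 net, giving 474 at 51 min.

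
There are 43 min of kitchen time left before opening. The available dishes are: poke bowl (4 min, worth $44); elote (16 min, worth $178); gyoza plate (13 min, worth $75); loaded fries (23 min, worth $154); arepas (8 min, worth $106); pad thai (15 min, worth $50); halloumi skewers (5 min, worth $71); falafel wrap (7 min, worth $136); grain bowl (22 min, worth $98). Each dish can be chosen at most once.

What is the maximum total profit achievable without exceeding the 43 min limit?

535

The ratio ordering already packs tightly: poke bowl + elote + arepas + halloumi skewers + falafel wrap, 40 min, 535.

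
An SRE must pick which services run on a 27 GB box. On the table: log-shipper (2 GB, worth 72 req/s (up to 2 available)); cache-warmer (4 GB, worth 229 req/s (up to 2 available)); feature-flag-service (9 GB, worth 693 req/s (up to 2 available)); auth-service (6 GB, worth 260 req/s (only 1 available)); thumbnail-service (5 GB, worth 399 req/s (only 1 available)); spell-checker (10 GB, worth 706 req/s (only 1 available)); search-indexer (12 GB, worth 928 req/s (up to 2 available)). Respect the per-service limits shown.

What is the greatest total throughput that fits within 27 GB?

Greedy by ratio would take feature-flag-service + thumbnail-service + search-indexer: 26 GB used, total 2020.
The 9 GB tied up in feature-flag-service is better spent on spell-checker — total rises to 2033 (27 GB).
No other feasible combination exceeds 2033.

2033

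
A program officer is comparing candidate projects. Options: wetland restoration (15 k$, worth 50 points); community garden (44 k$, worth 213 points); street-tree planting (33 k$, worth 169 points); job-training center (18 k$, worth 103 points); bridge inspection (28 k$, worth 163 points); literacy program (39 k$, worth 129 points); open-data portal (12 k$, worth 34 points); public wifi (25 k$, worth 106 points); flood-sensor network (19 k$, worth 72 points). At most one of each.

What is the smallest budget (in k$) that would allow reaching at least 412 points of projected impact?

Look for the lowest-budget combination reaching 412.
street-tree planting + job-training center + bridge inspection: 435 projected impact at 79 k$.
Any bundle with less than 79 k$ falls short of 412.

79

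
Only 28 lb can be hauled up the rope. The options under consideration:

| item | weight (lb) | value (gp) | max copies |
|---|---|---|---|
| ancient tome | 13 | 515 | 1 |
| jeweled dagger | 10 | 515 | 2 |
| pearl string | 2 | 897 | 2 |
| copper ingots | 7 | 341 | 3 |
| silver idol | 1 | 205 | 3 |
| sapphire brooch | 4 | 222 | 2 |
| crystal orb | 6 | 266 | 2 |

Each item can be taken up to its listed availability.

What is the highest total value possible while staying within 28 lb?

Ranking by ratio (value/lb): pearl string 448.50, silver idol 205.00, sapphire brooch 55.50.
A density-first pass picks jeweled dagger + 2×pearl string + 3×silver idol + 2×sapphire brooch — 3368 at 25 lb.
Dropping sapphire brooch frees 4 lb; slotting in copper ingots (7 lb) lifts the total to 3487 at 28 lb.
No other feasible combination exceeds 3487.

3487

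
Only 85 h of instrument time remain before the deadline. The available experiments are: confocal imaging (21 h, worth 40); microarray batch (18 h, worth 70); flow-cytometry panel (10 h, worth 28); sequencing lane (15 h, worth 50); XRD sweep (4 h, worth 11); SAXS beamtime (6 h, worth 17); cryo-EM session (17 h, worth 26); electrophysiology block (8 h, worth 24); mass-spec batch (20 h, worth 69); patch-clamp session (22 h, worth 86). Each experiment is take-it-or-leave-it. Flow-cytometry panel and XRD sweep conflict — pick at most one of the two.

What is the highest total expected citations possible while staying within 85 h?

Greedy by ratio would take microarray batch + sequencing lane + electrophysiology block + mass-spec batch + patch-clamp session: 83 h used, total 299.
Dropping electrophysiology block frees 8 h; slotting in flow-cytometry panel (10 h) lifts the total to 303 at 85 h.
Microarray batch + sequencing lane + XRD sweep + SAXS beamtime + mass-spec batch + patch-clamp session (85 h) also reaches 303 — a tie, but nothing goes higher.

303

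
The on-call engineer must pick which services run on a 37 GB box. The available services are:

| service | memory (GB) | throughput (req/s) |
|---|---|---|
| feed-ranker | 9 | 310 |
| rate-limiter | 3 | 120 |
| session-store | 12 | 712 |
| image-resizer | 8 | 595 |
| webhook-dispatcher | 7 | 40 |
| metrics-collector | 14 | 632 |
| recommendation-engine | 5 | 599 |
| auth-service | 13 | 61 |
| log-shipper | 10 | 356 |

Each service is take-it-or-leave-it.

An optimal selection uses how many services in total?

The maximum throughput within 37 GB is 2336.
feed-ranker + rate-limiter + session-store + image-resizer + recommendation-engine hits 2336 at 37 GB.
All optima have 5 services.

5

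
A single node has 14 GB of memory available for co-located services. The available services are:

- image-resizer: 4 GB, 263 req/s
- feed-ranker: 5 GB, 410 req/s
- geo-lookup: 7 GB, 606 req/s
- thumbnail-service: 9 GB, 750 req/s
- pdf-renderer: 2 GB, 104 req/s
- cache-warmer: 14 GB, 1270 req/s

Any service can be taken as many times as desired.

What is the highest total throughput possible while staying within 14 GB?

Ranking by ratio (throughput/GB): cache-warmer 90.71, geo-lookup 86.57, thumbnail-service 83.33.
Taking cache-warmer: 14 GB used, 1270 in throughput.

1270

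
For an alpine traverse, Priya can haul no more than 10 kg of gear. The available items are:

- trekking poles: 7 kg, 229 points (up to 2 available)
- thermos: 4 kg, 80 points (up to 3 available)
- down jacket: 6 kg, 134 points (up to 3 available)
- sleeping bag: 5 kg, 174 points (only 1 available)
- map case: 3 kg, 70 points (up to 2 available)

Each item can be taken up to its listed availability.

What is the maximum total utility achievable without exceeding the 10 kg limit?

The ratio heuristic lands on sleeping bag + map case (244) but leaves 2 kg idle.
Replace sleeping bag with trekking poles: the trade gains 55 net, giving 299 at 10 kg.
Nothing else within 10 kg beats 299.

299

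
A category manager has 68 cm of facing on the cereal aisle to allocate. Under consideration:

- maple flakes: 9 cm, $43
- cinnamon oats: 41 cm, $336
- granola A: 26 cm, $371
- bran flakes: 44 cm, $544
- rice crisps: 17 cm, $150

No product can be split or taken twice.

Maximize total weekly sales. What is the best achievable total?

707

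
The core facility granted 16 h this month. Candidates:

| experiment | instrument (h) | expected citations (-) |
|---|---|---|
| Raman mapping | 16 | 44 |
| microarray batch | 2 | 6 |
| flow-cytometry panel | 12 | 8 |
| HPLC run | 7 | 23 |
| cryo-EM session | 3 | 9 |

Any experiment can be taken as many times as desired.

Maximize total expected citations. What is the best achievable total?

52

By expected citations per h: HPLC run 3.29, microarray batch 3.00, cryo-EM session 3.00 lead.
Taking microarray batch + 2×HPLC run: 16 h used, 52 in expected citations.
No other feasible combination exceeds 52.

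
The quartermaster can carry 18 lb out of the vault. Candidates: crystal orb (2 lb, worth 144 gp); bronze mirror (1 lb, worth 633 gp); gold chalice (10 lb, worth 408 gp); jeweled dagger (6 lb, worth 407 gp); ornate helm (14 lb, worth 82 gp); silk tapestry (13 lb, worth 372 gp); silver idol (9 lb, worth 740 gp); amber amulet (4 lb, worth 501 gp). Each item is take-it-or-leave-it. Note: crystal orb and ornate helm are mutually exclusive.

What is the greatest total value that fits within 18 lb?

2018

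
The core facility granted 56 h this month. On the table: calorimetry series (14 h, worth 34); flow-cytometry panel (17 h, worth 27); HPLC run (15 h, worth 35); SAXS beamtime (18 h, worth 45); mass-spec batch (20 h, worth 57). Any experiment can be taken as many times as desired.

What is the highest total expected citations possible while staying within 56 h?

By expected citations per h: mass-spec batch 2.85, SAXS beamtime 2.50, calorimetry series 2.43, HPLC run 2.33 lead.
A density-first pass picks calorimetry series + 2×mass-spec batch — 148 at 54 h.
Replace calorimetry series with HPLC run: the trade gains 1 net, giving 149 at 55 h.
That's the maximum — no swap from here does better than 149.

149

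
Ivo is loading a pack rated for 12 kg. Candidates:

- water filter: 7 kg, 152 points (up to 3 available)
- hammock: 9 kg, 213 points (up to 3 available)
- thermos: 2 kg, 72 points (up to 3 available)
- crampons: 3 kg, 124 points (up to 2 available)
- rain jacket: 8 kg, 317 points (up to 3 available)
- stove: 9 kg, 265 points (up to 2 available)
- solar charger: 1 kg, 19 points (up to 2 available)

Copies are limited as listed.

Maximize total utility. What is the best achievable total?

3×thermos + 2×crampons uses 12 of the 12 kg and totals 464.
Every other selection either busts 12 kg or exceeds an availability limit or fails to beat 464.

464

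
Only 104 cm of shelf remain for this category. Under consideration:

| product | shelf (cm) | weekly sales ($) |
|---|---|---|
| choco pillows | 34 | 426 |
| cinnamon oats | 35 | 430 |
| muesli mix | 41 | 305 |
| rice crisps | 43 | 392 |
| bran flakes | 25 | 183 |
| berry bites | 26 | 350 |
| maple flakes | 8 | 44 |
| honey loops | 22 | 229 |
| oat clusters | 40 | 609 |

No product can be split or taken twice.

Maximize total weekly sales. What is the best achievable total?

1389

A density-first pass picks choco pillows + berry bites + oat clusters — 1385 at 100 cm.
Dropping choco pillows frees 34 cm; slotting in cinnamon oats (35 cm) lifts the total to 1389 at 101 cm.
That's the maximum — no swap from here does better than 1389.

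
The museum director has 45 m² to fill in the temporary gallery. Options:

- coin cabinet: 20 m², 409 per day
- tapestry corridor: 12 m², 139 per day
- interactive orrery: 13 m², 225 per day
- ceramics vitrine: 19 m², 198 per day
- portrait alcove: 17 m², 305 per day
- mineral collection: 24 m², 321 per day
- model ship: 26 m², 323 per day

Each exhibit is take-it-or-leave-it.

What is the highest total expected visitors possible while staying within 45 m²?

Taking the top-ratio exhibits first gives coin cabinet + portrait alcove for 714 (37 m²).
Dropping portrait alcove frees 17 m²; slotting in tapestry corridor + interactive orrery (25 m²) lifts the total to 773 at 45 m².
The closest alternative, coin cabinet + mineral collection, reaches only 730.

773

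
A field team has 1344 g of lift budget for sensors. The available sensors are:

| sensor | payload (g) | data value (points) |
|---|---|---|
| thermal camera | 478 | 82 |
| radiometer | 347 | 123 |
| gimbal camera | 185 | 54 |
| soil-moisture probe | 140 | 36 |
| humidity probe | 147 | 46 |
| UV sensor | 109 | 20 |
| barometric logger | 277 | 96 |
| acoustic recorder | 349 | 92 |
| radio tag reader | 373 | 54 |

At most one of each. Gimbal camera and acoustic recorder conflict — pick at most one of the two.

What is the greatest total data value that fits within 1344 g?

393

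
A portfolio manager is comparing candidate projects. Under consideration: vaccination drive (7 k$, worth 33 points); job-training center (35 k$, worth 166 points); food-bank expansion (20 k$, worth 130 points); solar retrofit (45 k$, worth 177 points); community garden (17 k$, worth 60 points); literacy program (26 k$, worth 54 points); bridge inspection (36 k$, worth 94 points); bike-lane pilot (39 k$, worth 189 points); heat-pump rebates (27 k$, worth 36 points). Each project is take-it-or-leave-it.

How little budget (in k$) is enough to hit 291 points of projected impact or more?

Look for the lowest-budget combination reaching 291.
job-training center + food-bank expansion: 296 projected impact at 55 k$.
Below 55 k$ the best achievable stays under 291.

55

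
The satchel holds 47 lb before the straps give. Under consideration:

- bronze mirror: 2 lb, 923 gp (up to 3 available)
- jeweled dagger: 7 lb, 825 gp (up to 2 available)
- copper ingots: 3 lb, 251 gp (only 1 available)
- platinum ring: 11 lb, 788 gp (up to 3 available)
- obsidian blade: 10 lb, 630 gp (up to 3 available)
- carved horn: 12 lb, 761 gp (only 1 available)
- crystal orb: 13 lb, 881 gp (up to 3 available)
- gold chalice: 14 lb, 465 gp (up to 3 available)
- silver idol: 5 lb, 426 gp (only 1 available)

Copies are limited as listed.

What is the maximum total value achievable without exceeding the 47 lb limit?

A density-first pass picks 3×bronze mirror + 2×jeweled dagger + copper ingots + platinum ring + silver idol — 5884 at 39 lb.
Dropping copper ingots frees 3 lb; slotting in platinum ring (11 lb) lifts the total to 6421 at 47 lb.
Every other selection either busts 47 lb or exceeds an availability limit or fails to beat 6421.

6421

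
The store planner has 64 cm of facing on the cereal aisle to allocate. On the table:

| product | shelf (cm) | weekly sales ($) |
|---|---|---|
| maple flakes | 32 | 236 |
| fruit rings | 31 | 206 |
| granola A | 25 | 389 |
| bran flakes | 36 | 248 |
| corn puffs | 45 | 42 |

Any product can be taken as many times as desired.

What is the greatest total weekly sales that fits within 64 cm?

778

Density check — granola A 15.56, maple flakes 7.38, bran flakes 6.89 are the best per cm.
2×granola A uses 50 of the 64 cm and totals 778.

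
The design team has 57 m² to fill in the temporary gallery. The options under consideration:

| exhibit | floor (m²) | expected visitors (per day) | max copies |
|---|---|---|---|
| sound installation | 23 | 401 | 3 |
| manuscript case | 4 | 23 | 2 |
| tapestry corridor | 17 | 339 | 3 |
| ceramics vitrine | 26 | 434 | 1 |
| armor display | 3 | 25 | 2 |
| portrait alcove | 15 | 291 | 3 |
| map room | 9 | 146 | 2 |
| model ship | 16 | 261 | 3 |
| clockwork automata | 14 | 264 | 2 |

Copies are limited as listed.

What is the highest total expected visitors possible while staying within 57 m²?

1088

By expected visitors per m²: tapestry corridor 19.94, portrait alcove 19.40, clockwork automata 18.86, sound installation 17.43 lead.
A density-first pass picks 3×tapestry corridor + 2×armor display — 1067 at 57 m².
Replace tapestry corridor and 2×armor display with map room + clockwork automata: the trade gains 21 net, giving 1088 at 57 m².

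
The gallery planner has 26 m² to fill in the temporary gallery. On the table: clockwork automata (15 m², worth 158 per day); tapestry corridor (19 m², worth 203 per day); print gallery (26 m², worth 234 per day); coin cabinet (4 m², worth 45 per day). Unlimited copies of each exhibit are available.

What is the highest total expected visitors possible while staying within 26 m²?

270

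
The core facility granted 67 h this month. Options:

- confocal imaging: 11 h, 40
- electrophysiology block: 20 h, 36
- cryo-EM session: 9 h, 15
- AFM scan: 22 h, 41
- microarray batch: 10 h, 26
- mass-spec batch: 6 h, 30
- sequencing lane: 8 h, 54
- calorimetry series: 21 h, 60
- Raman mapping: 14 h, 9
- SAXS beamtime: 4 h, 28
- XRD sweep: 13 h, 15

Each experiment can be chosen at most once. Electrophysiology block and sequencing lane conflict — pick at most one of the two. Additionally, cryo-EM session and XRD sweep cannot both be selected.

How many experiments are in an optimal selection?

Best achievable expected citations is 238.
confocal imaging + microarray batch + mass-spec batch + sequencing lane + calorimetry series + SAXS beamtime hits 238 at 60 h.
Every optimal selection uses 6 experiments.

6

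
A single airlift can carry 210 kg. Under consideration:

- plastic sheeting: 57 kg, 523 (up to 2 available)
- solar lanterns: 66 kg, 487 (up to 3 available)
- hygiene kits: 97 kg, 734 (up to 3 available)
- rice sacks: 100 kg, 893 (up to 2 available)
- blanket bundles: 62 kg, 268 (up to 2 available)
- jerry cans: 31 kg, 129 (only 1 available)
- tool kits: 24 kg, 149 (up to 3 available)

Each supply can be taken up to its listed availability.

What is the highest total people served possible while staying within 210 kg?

1786

Ranking by ratio (people served/kg): plastic sheeting 9.18, rice sacks 8.93, hygiene kits 7.57, solar lanterns 7.38.
A density-first pass picks 2×plastic sheeting + solar lanterns + tool kits — 1682 at 204 kg.
Dropping 2×plastic sheeting and solar lanterns and tool kits frees 204 kg; slotting in 2×rice sacks (200 kg) lifts the total to 1786 at 200 kg.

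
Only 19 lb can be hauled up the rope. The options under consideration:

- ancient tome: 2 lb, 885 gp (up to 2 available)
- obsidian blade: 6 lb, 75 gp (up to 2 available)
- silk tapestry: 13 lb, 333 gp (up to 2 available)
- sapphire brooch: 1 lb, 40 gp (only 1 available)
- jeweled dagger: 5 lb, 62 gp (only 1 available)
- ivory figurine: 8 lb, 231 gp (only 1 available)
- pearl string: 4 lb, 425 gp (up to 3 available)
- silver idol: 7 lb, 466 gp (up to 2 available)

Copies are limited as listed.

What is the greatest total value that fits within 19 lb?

Taking the top-ratio items first gives 2×ancient tome + sapphire brooch + 3×pearl string for 3085 (17 lb).
Dropping sapphire brooch and pearl string frees 5 lb; slotting in silver idol (7 lb) lifts the total to 3086 at 19 lb.
Every other selection either busts 19 lb or exceeds an availability limit or fails to beat 3086.

3086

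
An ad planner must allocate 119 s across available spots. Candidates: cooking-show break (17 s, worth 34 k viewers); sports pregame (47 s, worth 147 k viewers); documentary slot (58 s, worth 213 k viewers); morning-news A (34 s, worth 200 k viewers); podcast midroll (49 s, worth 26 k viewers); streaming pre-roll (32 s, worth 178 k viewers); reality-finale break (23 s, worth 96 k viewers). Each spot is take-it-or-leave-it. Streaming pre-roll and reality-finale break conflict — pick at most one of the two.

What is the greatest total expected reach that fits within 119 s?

525

Ranking by ratio (expected reach/s): morning-news A 5.88, streaming pre-roll 5.56, reality-finale break 4.17, documentary slot 3.67.
Sports pregame + morning-news A + streaming pre-roll uses 113 of the 119 s and totals 525.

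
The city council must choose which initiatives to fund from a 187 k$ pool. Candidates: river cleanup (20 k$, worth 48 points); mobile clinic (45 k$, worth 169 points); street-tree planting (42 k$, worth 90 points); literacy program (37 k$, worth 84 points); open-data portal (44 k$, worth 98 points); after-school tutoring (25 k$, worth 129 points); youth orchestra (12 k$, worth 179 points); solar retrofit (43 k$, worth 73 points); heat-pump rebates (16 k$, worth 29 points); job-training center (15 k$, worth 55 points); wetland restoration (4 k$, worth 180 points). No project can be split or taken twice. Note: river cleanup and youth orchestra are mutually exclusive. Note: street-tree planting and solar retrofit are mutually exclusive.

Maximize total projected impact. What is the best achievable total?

900

By projected impact per k$: wetland restoration 45.00, youth orchestra 14.92, after-school tutoring 5.16, mobile clinic 3.76 lead.
Mobile clinic + street-tree planting + open-data portal + after-school tutoring + youth orchestra + job-training center + wetland restoration uses 187 of the 187 k$ and totals 900.
The closest alternative, mobile clinic + literacy program + open-data portal + after-school tutoring + youth orchestra + job-training center + wetland restoration, reaches only 894.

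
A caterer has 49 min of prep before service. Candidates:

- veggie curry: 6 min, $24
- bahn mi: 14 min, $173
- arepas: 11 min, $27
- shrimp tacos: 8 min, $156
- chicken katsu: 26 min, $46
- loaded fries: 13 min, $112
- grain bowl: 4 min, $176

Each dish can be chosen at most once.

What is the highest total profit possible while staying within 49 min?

641

Taking veggie curry + bahn mi + shrimp tacos + loaded fries + grain bowl: 45 min used, 641 in profit.
Runner-up bahn mi + shrimp tacos + loaded fries + grain bowl tops out at 617.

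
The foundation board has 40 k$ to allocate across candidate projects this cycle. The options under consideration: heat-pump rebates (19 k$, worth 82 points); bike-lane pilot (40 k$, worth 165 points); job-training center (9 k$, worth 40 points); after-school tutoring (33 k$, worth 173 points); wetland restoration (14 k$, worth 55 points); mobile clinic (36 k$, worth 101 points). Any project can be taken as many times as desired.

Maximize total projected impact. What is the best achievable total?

Best packing: after-school tutoring — 33 k$, 173 total.

173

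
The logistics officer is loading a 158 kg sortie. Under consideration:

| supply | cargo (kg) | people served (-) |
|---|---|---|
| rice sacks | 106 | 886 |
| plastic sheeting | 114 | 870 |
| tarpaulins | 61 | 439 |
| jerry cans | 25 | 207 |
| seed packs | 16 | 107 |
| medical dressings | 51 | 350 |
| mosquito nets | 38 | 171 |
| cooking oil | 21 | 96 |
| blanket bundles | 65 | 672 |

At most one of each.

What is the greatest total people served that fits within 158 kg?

1336

Density check — blanket bundles 10.34, rice sacks 8.36, jerry cans 8.28 are the best per kg.
Taking the top-ratio supplies first gives tarpaulins + jerry cans + blanket bundles for 1318 (151 kg).
The 61 kg tied up in tarpaulins is better spent on seed packs + medical dressings — total rises to 1336 (157 kg).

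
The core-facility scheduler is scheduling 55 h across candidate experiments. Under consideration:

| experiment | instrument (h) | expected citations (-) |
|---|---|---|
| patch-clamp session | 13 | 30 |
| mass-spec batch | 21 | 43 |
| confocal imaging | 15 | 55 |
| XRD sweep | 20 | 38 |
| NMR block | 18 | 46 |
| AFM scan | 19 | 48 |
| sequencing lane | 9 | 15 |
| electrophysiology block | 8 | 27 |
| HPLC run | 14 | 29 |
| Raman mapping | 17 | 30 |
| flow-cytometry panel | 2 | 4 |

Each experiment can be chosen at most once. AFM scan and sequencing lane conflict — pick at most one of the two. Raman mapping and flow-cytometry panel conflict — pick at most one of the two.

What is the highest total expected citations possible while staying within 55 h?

The ratio heuristic lands on patch-clamp session + confocal imaging + NMR block + electrophysiology block (158) but leaves 1 h idle.
The 18 h tied up in NMR block is better spent on AFM scan — total rises to 160 (55 h).
The closest alternative, patch-clamp session + confocal imaging + NMR block + electrophysiology block, reaches only 158.

160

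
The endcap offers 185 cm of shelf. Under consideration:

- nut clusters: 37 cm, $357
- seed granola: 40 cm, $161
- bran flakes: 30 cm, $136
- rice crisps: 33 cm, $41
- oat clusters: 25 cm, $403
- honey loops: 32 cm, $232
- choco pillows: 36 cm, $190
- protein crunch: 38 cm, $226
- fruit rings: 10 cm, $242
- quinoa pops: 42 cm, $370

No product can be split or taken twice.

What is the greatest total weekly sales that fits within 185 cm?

Nut clusters + oat clusters + honey loops + protein crunch + fruit rings + quinoa pops uses 184 of the 185 cm and totals 1830.
Next best is nut clusters + oat clusters + honey loops + choco pillows + fruit rings + quinoa pops at 1794 (182 cm) — short by 36.

1830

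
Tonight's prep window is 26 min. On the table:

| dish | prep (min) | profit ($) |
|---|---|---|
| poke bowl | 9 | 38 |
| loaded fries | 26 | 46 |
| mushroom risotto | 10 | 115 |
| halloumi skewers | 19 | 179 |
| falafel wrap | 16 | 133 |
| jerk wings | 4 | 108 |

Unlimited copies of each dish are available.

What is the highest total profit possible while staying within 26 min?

6×jerk wings uses 24 of the 26 min and totals 648.
The spare 2 min is too small for any remaining dish, and no exchange beats 648.

648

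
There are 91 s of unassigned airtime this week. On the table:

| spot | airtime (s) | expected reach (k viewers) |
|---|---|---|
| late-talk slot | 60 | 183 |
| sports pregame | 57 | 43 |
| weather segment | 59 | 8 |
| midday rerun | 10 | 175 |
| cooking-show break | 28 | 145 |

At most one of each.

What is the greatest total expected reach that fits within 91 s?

Taking the top-ratio spots first gives midday rerun + cooking-show break for 320 (38 s).
Replace cooking-show break with late-talk slot: the trade gains 38 net, giving 358 at 70 s.
Runner-up late-talk slot + cooking-show break tops out at 328.

358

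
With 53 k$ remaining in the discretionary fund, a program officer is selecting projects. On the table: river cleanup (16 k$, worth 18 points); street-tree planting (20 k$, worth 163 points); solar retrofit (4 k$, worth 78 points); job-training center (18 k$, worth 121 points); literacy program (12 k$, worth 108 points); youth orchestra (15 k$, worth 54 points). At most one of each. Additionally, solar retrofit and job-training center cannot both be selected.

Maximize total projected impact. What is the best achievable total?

403

The ratio ordering already packs tightly: street-tree planting + solar retrofit + literacy program + youth orchestra, 51 k$, 403.
Runner-up street-tree planting + job-training center + literacy program tops out at 392.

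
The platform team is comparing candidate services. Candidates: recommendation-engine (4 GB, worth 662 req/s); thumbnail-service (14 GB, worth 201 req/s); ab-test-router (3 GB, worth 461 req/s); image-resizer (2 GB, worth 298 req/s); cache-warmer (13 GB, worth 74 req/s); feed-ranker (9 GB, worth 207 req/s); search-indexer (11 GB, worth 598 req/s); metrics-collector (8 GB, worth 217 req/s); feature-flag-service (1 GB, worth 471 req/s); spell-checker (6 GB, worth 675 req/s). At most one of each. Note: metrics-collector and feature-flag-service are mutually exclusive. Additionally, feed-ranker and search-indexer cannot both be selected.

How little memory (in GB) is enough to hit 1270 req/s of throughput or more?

Minimise GB subject to total throughput ≥ 1270.
recommendation-engine + image-resizer + feature-flag-service: 1431 throughput at 7 GB.
Below 7 GB the best achievable stays under 1270.

7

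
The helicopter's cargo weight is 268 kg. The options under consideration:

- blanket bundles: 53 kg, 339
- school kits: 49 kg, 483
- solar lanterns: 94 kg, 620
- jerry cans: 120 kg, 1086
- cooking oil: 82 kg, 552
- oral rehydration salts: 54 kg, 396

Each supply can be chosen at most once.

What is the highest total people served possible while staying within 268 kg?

2189

By people served per kg: school kits 9.86, jerry cans 9.05, oral rehydration salts 7.33 lead.
Filling by ratio: school kits + jerry cans + oral rehydration salts for 1965, with 45 kg left unused.
Replace oral rehydration salts with solar lanterns: the trade gains 224 net, giving 2189 at 263 kg.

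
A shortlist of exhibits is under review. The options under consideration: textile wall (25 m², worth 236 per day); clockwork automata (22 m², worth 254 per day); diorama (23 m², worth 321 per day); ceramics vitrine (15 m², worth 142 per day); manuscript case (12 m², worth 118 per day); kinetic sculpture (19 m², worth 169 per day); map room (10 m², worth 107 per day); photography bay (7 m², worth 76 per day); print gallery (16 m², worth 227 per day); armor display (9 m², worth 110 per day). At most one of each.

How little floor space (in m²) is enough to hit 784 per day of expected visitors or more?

61

Need the lightest bundle worth ≥ 784.
clockwork automata + diorama + print gallery: 802 expected visitors at 61 m².
No combination under 61 m² hits 784.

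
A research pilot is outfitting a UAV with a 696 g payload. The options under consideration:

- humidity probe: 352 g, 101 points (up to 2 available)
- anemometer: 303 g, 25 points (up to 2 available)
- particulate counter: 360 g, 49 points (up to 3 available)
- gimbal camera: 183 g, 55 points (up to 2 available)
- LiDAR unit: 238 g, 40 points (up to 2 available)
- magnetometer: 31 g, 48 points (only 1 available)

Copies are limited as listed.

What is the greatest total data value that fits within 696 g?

Greedy by ratio would take 2×gimbal camera + LiDAR unit + magnetometer: 635 g used, total 198.
The 421 g tied up in gimbal camera and LiDAR unit is better spent on humidity probe — total rises to 204 (566 g).
No other feasible combination exceeds 204.

204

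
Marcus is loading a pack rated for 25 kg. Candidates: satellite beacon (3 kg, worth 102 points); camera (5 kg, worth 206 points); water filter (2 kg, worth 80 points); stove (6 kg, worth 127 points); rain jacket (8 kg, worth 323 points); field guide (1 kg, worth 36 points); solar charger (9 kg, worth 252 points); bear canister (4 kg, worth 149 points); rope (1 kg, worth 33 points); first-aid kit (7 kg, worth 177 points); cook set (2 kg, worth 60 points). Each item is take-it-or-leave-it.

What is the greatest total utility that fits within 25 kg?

956

Density check — camera 41.20, rain jacket 40.38, water filter 40.00, bear canister 37.25 are the best per kg.
Greedy by ratio would take satellite beacon + camera + water filter + rain jacket + field guide + bear canister + rope: 24 kg used, total 929.
The 1 kg tied up in rope is better spent on cook set — total rises to 956 (25 kg).
Every other selection either busts 25 kg or fails to beat 956.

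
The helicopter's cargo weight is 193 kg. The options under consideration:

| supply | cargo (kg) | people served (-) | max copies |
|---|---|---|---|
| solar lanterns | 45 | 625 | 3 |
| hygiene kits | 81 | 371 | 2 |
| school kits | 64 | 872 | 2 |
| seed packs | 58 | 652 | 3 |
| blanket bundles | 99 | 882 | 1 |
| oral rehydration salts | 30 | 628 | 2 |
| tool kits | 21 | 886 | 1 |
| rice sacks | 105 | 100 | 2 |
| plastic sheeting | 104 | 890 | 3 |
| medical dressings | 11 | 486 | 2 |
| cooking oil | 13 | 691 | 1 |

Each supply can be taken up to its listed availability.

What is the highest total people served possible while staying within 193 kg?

4677

A density-first pass picks solar lanterns + 2×oral rehydration salts + tool kits + 2×medical dressings + cooking oil — 4430 at 161 kg.
Dropping solar lanterns frees 45 kg; slotting in school kits (64 kg) lifts the total to 4677 at 180 kg.
The spare 13 kg is too small for any remaining supply, and no exchange beats 4677.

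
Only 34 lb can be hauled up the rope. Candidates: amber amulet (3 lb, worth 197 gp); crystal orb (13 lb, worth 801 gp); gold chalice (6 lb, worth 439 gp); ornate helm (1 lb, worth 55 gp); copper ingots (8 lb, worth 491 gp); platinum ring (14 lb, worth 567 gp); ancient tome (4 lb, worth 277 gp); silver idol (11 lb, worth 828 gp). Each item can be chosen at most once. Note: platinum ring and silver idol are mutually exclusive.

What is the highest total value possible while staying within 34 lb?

The ratio heuristic lands on amber amulet + gold chalice + ornate helm + copper ingots + ancient tome + silver idol (2287) but leaves 1 lb idle.
Replace amber amulet and ornate helm and copper ingots with crystal orb: the trade gains 58 net, giving 2345 at 34 lb.
The closest alternative, amber amulet + crystal orb + gold chalice + ornate helm + silver idol, reaches only 2320.

2345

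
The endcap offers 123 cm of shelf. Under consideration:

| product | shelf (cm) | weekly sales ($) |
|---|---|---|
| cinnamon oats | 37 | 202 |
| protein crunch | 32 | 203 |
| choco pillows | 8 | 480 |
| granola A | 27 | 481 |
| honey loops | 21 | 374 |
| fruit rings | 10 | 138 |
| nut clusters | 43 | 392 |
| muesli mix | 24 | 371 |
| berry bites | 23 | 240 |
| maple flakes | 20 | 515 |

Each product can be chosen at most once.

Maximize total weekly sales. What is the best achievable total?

2461

Ranking by ratio (weekly sales/cm): choco pillows 60.00, maple flakes 25.75, granola A 17.81, honey loops 17.81.
The ratio heuristic lands on choco pillows + granola A + honey loops + fruit rings + muesli mix + maple flakes (2359) but leaves 13 cm idle.
Dropping fruit rings frees 10 cm; slotting in berry bites (23 cm) lifts the total to 2461 at 123 cm.
The closest alternative, choco pillows + granola A + honey loops + fruit rings + muesli mix + maple flakes, reaches only 2359.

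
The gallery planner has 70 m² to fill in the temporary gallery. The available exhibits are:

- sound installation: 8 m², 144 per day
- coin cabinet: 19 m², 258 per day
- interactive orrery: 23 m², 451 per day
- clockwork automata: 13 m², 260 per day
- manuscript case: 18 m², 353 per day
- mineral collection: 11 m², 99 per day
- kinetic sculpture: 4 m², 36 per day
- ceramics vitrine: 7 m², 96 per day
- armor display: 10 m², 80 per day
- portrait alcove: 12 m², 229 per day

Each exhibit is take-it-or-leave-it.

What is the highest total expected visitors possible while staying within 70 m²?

1329

Taking interactive orrery + clockwork automata + manuscript case + kinetic sculpture + portrait alcove: 70 m² used, 1329 in expected visitors.
Next best is sound installation + interactive orrery + clockwork automata + manuscript case + ceramics vitrine at 1304 (69 m²) — short by 25.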